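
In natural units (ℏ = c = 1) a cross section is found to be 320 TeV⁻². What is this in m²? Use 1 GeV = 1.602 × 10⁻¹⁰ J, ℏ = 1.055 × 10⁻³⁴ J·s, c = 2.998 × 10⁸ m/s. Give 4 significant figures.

1.247 × 10⁻³⁵ m²

Area is [L]² = [E]⁻²·(ℏc)²; restore (ℏc)².
1 GeV⁻² → (ℏc)² × (1 GeV in J)⁻² = 3.898 × 10⁻³² m².
Convert the energy scale: 320 TeV⁻² = 3.20 × 10⁻⁴ GeV⁻².
Result: 3.20 × 10⁻⁴ × 3.898 × 10⁻³² = 1.247 × 10⁻³⁵ m².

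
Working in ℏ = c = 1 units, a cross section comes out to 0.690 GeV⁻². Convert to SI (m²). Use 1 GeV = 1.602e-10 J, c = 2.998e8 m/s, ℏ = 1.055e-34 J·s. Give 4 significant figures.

2.690e-32 m²

Area is [L]² = [E]⁻²·(ℏc)²; restore (ℏc)².
1 GeV⁻² → (ℏc)² × (1 GeV in J)⁻² = 3.898e-32 m².
Result: 0.690 × 3.898e-32 = 2.690e-32 m².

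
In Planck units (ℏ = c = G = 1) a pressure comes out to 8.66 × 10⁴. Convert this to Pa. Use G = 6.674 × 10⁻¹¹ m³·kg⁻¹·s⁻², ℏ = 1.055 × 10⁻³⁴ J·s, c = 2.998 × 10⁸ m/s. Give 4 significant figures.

One Planck pressure: p_P = c⁷/(ℏG²) = 4.632 × 10¹¹³ Pa.
8.66 × 10⁴ × 4.632 × 10¹¹³ Pa = 4.012 × 10¹¹⁸ Pa

4.012 × 10¹¹⁸ Pa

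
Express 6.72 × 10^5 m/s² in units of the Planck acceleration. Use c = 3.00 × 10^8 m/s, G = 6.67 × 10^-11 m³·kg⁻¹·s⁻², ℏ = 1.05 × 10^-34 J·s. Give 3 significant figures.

1.20 × 10^-46

Planck acceleration: a_P = √(c⁷/(ℏG)) = 5.59 × 10^51 m/s².
6.72 × 10^5 / 5.59 × 10^51 = 1.20 × 10^-46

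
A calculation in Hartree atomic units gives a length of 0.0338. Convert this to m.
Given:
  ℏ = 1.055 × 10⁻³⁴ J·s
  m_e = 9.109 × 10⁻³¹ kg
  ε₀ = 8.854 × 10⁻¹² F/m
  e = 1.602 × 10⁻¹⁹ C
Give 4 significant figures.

One Bohr radius: a₀ = 4πε₀ℏ²/(m_e e²) = 5.297 × 10⁻¹¹ m.
0.0338 × 5.297 × 10⁻¹¹ m = 1.791 × 10⁻¹² m

1.791 × 10⁻¹² m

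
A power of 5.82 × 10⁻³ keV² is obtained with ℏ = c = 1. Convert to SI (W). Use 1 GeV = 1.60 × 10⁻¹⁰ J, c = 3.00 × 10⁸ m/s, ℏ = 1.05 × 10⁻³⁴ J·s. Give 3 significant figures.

1.42 W

Power is [E]/[T] = [E]²/ℏ.
1 GeV² → 1/ℏ × (1 GeV in J)² = 2.44 × 10¹⁴ W.
Convert the energy scale: 5.82 × 10⁻³ keV² = 5.82 × 10⁻¹⁵ GeV².
Result: 5.82 × 10⁻¹⁵ × 2.44 × 10¹⁴ = 1.42 W.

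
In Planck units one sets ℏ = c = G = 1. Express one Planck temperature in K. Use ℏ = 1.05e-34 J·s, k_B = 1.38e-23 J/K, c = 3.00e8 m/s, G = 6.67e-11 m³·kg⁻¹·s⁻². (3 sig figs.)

T_P = √(ℏc⁵/G) / k_B
  = √(3.83e18) × 7.25e22
  = 1.42e32 K

1.42e32 K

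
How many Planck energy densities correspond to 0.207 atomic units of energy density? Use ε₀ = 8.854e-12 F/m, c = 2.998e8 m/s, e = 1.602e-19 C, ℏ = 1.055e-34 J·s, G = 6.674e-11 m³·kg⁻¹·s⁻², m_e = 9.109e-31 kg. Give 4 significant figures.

1.309e-101

atomic unit of energy density: u_au = E_h/a₀³ = m_e⁴e¹⁰/((4πε₀)⁵ℏ⁸) = 2.929e13 J/m³
Planck energy density: u_P = c⁷/(ℏG²) = 4.632e113 J/m³
0.207 × 2.929e13 / 4.632e113 = 1.309e-101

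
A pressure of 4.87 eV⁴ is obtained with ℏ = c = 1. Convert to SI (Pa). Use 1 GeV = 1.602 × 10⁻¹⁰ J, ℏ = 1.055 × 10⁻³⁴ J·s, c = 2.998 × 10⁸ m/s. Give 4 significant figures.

Pressure is [E]/[L]³ = [E]⁴/(ℏc)³.
1 GeV⁴ → 1/(ℏc)³ × (1 GeV in J)⁴ = 2.082 × 10³⁷ Pa.
Convert the energy scale: 4.87 eV⁴ = 4.87 × 10⁻³⁶ GeV⁴.
Result: 4.87 × 10⁻³⁶ × 2.082 × 10³⁷ = 101.4 Pa.

101.4 Pa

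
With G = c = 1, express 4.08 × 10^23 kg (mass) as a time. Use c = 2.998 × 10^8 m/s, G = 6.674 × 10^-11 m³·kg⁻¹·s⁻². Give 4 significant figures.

1.011 × 10^-12 s

Mass → time via G/c³.
4.08 × 10^23 kg × (G/c³) = 1.011 × 10^-12 s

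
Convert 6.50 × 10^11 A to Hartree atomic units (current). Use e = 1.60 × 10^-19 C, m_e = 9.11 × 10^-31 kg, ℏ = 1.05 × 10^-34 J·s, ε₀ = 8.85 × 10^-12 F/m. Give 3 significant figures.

9.74 × 10^13

atomic unit of electric current: I_au = e E_h/ℏ = m_e e⁵/((4πε₀)²ℏ³) = 6.67 × 10^-3 A.
6.50 × 10^11 / 6.67 × 10^-3 = 9.74 × 10^13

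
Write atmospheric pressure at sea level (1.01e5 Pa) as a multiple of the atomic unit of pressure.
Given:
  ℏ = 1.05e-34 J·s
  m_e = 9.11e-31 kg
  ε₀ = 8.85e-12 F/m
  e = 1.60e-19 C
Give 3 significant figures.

atomic unit of pressure: P_au = E_h/a₀³ = m_e⁴e¹⁰/((4πε₀)⁵ℏ⁸) = 3.01e13 Pa.
1.01e5 / 3.01e13 = 3.35e-9

3.35e-9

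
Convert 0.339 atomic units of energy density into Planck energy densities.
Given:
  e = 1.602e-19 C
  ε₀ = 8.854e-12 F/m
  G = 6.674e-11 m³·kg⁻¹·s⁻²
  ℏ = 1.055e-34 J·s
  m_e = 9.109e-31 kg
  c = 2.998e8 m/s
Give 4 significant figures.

2.144e-101

atomic unit of energy density: u_au = E_h/a₀³ = m_e⁴e¹⁰/((4πε₀)⁵ℏ⁸) = 2.929e13 J/m³
Planck energy density: u_P = c⁷/(ℏG²) = 4.632e113 J/m³
0.339 × 2.929e13 / 4.632e113 = 2.144e-101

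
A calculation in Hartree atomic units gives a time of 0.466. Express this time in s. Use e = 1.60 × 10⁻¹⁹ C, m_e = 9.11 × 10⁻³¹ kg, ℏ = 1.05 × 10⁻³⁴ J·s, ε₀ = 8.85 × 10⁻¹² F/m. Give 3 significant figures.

One atomic unit of time: τ_au = (4πε₀)²ℏ³/(m_e e⁴) = 2.40 × 10⁻¹⁷ s.
0.466 × 2.40 × 10⁻¹⁷ s = 1.12 × 10⁻¹⁷ s

1.12 × 10⁻¹⁷ s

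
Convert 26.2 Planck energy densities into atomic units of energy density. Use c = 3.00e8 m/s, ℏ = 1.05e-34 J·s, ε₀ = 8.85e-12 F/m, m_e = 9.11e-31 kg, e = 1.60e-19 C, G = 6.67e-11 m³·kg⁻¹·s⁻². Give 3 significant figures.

Planck energy density: u_P = c⁷/(ℏG²) = 4.68e113 J/m³
atomic unit of energy density: u_au = E_h/a₀³ = m_e⁴e¹⁰/((4πε₀)⁵ℏ⁸) = 3.01e13 J/m³
26.2 × 4.68e113 / 3.01e13 = 4.07e101

4.07e101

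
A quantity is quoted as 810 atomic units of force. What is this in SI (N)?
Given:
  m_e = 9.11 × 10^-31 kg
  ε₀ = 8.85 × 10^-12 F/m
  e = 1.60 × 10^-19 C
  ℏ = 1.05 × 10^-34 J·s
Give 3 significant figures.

One atomic unit of force: F_au = E_h/a₀ = m_e²e⁶/((4πε₀)³ℏ⁴) = 8.33 × 10^-8 N.
810 × 8.33 × 10^-8 N = 6.75 × 10^-5 N

6.75 × 10^-5 N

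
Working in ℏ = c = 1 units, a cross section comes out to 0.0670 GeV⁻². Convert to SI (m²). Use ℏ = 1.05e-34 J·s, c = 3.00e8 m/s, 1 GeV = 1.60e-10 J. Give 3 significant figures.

2.60e-33 m²

Area is [L]² = [E]⁻²·(ℏc)²; restore (ℏc)².
1 GeV⁻² → (ℏc)² × (1 GeV in J)⁻² = 3.88e-32 m².
Result: 0.0670 × 3.88e-32 = 2.60e-33 m².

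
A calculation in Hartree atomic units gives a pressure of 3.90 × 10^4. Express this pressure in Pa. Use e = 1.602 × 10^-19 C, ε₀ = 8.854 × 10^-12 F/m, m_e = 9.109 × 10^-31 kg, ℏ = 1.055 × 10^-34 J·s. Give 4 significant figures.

1.142 × 10^18 Pa

One atomic unit of pressure: P_au = E_h/a₀³ = m_e⁴e¹⁰/((4πε₀)⁵ℏ⁸) = 2.929 × 10^13 Pa.
3.90 × 10^4 × 2.929 × 10^13 Pa = 1.142 × 10^18 Pa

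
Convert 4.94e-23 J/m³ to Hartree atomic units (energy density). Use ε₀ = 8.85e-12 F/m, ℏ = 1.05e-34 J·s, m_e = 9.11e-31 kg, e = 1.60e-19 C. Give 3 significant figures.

1.64e-36

atomic unit of energy density: u_au = E_h/a₀³ = m_e⁴e¹⁰/((4πε₀)⁵ℏ⁸) = 3.01e13 J/m³.
4.94e-23 / 3.01e13 = 1.64e-36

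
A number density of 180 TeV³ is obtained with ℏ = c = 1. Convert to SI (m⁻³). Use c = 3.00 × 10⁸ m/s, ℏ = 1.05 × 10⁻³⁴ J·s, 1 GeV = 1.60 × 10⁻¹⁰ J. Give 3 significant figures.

2.36 × 10⁵⁸ m⁻³

Number density is [L]⁻³ = [E]³/(ℏc)³.
1 GeV³ → 1/(ℏc)³ × (1 GeV in J)³ = 1.31 × 10⁴⁷ m⁻³.
Convert the energy scale: 180 TeV³ = 1.80 × 10¹¹ GeV³.
Result: 1.80 × 10¹¹ × 1.31 × 10⁴⁷ = 2.36 × 10⁵⁸ m⁻³.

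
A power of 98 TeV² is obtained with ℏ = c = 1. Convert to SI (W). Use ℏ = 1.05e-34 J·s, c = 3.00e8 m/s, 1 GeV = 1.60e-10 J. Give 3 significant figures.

Power is [E]/[T] = [E]²/ℏ.
1 GeV² → 1/ℏ × (1 GeV in J)² = 2.44e14 W.
Convert the energy scale: 98 TeV² = 9.80e7 GeV².
Result: 9.80e7 × 2.44e14 = 2.39e22 W.

2.39e22 W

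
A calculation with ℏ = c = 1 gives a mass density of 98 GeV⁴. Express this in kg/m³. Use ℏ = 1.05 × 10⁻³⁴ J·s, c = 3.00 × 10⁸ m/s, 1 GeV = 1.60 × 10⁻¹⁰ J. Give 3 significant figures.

2.28 × 10²² kg/m³

Mass density is [E]/(c²[L]³) = [E]⁴/(ℏ³c⁵).
1 GeV⁴ → 1/(ℏ³c⁵) × (1 GeV in J)⁴ = 2.33 × 10²⁰ kg/m³.
Result: 98 × 2.33 × 10²⁰ = 2.28 × 10²² kg/m³.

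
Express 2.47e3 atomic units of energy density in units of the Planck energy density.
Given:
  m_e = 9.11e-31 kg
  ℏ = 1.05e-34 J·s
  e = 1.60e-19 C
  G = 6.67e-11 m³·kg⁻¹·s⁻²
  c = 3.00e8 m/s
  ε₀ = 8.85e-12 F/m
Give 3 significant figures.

1.59e-97

atomic unit of energy density: u_au = E_h/a₀³ = m_e⁴e¹⁰/((4πε₀)⁵ℏ⁸) = 3.01e13 J/m³
Planck energy density: u_P = c⁷/(ℏG²) = 4.68e113 J/m³
2.47e3 × 3.01e13 / 4.68e113 = 1.59e-97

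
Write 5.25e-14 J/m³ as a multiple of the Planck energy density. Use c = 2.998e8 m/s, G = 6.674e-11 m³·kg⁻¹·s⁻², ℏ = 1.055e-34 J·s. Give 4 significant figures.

Planck energy density: u_P = c⁷/(ℏG²) = 4.632e113 J/m³.
5.25e-14 / 4.632e113 = 1.133e-127

1.133e-127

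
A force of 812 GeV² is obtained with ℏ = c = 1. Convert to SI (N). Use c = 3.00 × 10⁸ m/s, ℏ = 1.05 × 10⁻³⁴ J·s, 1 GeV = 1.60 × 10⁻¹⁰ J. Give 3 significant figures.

Force is [E]/[L] = [E]²/(ℏc); restore (ℏc)⁻¹.
1 GeV² → 1/(ℏc) × (1 GeV in J)² = 8.13 × 10⁵ N.
Result: 812 × 8.13 × 10⁵ = 6.60 × 10⁸ N.

6.60 × 10⁸ N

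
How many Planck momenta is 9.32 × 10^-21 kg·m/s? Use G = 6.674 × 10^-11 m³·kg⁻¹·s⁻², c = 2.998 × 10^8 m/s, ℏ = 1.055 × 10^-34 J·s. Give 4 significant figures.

Planck momentum: p_P = √(ℏc³/G) = 6.527 kg·m/s.
9.32 × 10^-21 / 6.527 = 1.428 × 10^-21

1.428 × 10^-21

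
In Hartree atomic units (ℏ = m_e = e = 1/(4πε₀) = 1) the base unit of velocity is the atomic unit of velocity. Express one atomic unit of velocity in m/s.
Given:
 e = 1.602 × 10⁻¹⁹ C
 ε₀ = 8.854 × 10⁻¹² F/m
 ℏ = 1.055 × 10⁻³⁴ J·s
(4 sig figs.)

v_au = e²/(4πε₀ℏ)
  = 2.566 × 10⁻³⁸ / 1.174 × 10⁻⁴⁴
  = 2.186 × 10⁶ m/s

2.186 × 10⁶ m/s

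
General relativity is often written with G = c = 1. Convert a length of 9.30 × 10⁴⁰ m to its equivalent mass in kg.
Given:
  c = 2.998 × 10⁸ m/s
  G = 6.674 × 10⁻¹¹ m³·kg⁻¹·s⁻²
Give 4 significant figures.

Length → mass via c²/G.
9.30 × 10⁴⁰ m × (c²/G) = 1.252 × 10⁶⁸ kg

1.252 × 10⁶⁸ kg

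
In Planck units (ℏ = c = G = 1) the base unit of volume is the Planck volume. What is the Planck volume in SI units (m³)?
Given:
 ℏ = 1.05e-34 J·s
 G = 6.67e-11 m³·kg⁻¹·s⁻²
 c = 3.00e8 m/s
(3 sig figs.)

V_P = (ℏG/c³)^(3/2)
  = √(1.75e-209)
  = 4.18e-105 m³

4.18e-105 m³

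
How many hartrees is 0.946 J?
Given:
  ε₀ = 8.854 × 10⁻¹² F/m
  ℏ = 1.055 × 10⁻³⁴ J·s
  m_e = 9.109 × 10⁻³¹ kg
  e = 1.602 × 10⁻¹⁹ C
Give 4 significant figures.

hartree: E_h = m_e e⁴/(4πε₀ℏ)² = 4.354 × 10⁻¹⁸ J.
0.946 / 4.354 × 10⁻¹⁸ = 2.173 × 10¹⁷

2.173 × 10¹⁷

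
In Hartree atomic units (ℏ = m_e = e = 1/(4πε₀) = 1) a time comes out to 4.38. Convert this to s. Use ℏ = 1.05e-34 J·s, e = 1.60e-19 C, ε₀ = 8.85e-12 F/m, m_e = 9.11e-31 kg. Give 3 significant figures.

One atomic unit of time: τ_au = (4πε₀)²ℏ³/(m_e e⁴) = 2.40e-17 s.
4.38 × 2.40e-17 s = 1.05e-16 s

1.05e-16 s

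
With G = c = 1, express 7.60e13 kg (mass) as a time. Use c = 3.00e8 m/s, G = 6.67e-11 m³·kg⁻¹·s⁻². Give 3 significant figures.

1.88e-22 s

Mass → time via G/c³.
7.60e13 kg × (G/c³) = 1.88e-22 s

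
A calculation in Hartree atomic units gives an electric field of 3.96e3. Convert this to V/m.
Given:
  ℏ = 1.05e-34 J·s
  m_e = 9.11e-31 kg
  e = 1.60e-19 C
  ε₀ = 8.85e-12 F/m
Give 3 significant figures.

One atomic unit of electric field: E_au = E_h/(e a₀) = m_e²e⁵/((4πε₀)³ℏ⁴) = 5.20e11 V/m.
3.96e3 × 5.20e11 V/m = 2.06e15 V/m

2.06e15 V/m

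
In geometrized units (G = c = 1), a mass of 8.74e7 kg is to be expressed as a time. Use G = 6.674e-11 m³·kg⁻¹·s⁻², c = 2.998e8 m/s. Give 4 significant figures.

2.165e-28 s

Mass → time via G/c³.
8.74e7 kg × (G/c³) = 2.165e-28 s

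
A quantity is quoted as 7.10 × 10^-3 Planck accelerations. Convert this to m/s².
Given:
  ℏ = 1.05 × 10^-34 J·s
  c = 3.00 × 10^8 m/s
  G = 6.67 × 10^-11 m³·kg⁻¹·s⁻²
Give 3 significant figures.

One Planck acceleration: a_P = √(c⁷/(ℏG)) = 5.59 × 10^51 m/s².
7.10 × 10^-3 × 5.59 × 10^51 m/s² = 3.97 × 10^49 m/s²

3.97 × 10^49 m/s²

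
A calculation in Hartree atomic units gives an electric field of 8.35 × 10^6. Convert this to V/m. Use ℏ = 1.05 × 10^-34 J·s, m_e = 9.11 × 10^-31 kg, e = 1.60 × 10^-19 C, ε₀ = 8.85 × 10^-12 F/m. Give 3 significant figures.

One atomic unit of electric field: E_au = E_h/(e a₀) = m_e²e⁵/((4πε₀)³ℏ⁴) = 5.20 × 10^11 V/m.
8.35 × 10^6 × 5.20 × 10^11 V/m = 4.35 × 10^18 V/m

4.35 × 10^18 V/m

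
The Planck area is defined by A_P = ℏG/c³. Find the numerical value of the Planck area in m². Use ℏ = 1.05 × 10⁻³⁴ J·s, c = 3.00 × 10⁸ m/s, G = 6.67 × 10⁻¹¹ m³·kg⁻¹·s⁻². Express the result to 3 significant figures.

A_P = ℏG/c³
  = 7.00 × 10⁻⁴⁵ / 2.70 × 10²⁵
  = 2.59 × 10⁻⁷⁰ m²

2.59 × 10⁻⁷⁰ m²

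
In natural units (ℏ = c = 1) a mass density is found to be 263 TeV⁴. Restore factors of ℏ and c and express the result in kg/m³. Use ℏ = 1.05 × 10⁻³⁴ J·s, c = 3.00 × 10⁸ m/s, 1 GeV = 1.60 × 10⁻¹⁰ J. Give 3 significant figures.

Mass density is [E]/(c²[L]³) = [E]⁴/(ℏ³c⁵).
1 GeV⁴ → 1/(ℏ³c⁵) × (1 GeV in J)⁴ = 2.33 × 10²⁰ kg/m³.
Convert the energy scale: 263 TeV⁴ = 2.63 × 10¹⁴ GeV⁴.
Result: 2.63 × 10¹⁴ × 2.33 × 10²⁰ = 6.13 × 10³⁴ kg/m³.

6.13 × 10³⁴ kg/m³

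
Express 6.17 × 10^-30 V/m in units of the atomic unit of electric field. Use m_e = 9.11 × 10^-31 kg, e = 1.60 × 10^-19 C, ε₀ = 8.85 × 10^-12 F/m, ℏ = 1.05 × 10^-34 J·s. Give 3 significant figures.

atomic unit of electric field: E_au = E_h/(e a₀) = m_e²e⁵/((4πε₀)³ℏ⁴) = 5.20 × 10^11 V/m.
6.17 × 10^-30 / 5.20 × 10^11 = 1.19 × 10^-41

1.19 × 10^-41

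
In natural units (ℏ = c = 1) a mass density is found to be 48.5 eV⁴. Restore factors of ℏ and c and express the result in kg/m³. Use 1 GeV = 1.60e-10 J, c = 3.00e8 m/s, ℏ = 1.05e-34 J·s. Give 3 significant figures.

Mass density is [E]/(c²[L]³) = [E]⁴/(ℏ³c⁵).
1 GeV⁴ → 1/(ℏ³c⁵) × (1 GeV in J)⁴ = 2.33e20 kg/m³.
Convert the energy scale: 48.5 eV⁴ = 4.85e-35 GeV⁴.
Result: 4.85e-35 × 2.33e20 = 1.13e-14 kg/m³.

1.13e-14 kg/m³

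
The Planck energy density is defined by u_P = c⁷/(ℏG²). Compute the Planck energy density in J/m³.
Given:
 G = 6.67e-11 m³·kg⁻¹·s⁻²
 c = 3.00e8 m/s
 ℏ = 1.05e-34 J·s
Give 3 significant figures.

4.68e113 J/m³

u_P = c⁷/(ℏG²)
  = 2.19e59 / 4.67e-55
  = 4.68e113 J/m³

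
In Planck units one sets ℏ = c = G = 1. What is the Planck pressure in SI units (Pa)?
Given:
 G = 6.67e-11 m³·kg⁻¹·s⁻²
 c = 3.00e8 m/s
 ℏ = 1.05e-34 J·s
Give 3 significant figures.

p_P = c⁷/(ℏG²)
  = 2.19e59 / 4.67e-55
  = 4.68e113 Pa

4.68e113 Pa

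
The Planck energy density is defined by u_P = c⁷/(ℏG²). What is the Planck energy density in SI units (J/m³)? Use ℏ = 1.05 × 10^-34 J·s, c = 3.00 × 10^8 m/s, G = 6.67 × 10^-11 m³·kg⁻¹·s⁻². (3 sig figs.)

u_P = c⁷/(ℏG²)
  = 2.19 × 10^59 / 4.67 × 10^-55
  = 4.68 × 10^113 J/m³

4.68 × 10^113 J/m³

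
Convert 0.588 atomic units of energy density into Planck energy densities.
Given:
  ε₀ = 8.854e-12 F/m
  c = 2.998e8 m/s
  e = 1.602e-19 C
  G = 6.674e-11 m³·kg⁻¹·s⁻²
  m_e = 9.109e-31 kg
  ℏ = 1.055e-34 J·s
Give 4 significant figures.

atomic unit of energy density: u_au = E_h/a₀³ = m_e⁴e¹⁰/((4πε₀)⁵ℏ⁸) = 2.929e13 J/m³
Planck energy density: u_P = c⁷/(ℏG²) = 4.632e113 J/m³
0.588 × 2.929e13 / 4.632e113 = 3.718e-101

3.718e-101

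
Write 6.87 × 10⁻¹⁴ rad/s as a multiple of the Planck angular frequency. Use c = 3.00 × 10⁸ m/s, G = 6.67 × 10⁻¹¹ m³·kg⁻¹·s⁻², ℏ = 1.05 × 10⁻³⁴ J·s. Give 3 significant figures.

Planck angular frequency: ω_P = √(c⁵/(ℏG)) = 1.86 × 10⁴³ rad/s.
6.87 × 10⁻¹⁴ / 1.86 × 10⁴³ = 3.69 × 10⁻⁵⁷

3.69 × 10⁻⁵⁷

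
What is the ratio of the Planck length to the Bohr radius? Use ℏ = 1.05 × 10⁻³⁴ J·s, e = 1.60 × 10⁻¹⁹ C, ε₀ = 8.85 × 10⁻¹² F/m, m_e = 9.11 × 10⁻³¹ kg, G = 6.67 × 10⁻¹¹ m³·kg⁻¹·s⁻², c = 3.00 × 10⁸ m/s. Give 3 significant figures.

3.06 × 10⁻²⁵

Planck length: ℓ_P = √(ℏG/c³) = 1.61 × 10⁻³⁵ m
Bohr radius: a₀ = 4πε₀ℏ²/(m_e e²) = 5.26 × 10⁻¹¹ m
ratio = 1.61 × 10⁻³⁵ / 5.26 × 10⁻¹¹ = 3.06 × 10⁻²⁵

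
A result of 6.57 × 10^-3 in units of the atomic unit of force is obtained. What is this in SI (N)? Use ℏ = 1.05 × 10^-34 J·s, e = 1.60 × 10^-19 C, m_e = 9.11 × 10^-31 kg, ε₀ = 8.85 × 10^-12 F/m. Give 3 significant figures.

5.47 × 10^-10 N

One atomic unit of force: F_au = E_h/a₀ = m_e²e⁶/((4πε₀)³ℏ⁴) = 8.33 × 10^-8 N.
6.57 × 10^-3 × 8.33 × 10^-8 N = 5.47 × 10^-10 N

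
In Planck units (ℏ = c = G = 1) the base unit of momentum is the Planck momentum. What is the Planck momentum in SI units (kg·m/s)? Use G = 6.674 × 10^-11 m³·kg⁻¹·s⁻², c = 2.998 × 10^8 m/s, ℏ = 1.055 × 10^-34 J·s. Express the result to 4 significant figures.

p_P = √(ℏc³/G)
  = √(42.60)
  = 6.527 kg·m/s

6.527 kg·m/s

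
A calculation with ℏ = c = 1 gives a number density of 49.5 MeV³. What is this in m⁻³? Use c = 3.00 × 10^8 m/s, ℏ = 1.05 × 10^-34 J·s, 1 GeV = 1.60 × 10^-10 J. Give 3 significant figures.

6.49 × 10^39 m⁻³

Number density is [L]⁻³ = [E]³/(ℏc)³.
1 GeV³ → 1/(ℏc)³ × (1 GeV in J)³ = 1.31 × 10^47 m⁻³.
Convert the energy scale: 49.5 MeV³ = 4.95 × 10^-8 GeV³.
Result: 4.95 × 10^-8 × 1.31 × 10^47 = 6.49 × 10^39 m⁻³.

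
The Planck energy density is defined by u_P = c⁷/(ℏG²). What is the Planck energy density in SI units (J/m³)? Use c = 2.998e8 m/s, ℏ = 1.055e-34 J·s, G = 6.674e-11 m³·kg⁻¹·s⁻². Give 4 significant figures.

u_P = c⁷/(ℏG²)
  = 2.177e59 / 4.699e-55
  = 4.632e113 J/m³

4.632e113 J/m³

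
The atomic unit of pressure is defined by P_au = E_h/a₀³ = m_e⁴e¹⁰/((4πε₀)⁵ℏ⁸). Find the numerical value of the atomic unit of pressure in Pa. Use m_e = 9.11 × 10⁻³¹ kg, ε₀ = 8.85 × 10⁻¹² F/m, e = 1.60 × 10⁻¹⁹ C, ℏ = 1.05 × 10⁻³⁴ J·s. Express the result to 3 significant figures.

3.01 × 10¹³ Pa

P_au = E_h/a₀³ = m_e⁴e¹⁰/((4πε₀)⁵ℏ⁸)
E_h = 4.38 × 10⁻¹⁸ J
a₀ = 5.26 × 10⁻¹¹ m
E_h/a₀³ = 3.01 × 10¹³ Pa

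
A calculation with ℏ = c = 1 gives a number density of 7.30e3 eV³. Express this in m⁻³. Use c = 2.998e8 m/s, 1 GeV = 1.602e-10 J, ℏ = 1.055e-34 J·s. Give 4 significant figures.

9.485e23 m⁻³

Number density is [L]⁻³ = [E]³/(ℏc)³.
1 GeV³ → 1/(ℏc)³ × (1 GeV in J)³ = 1.299e47 m⁻³.
Convert the energy scale: 7.30e3 eV³ = 7.30e-24 GeV³.
Result: 7.30e-24 × 1.299e47 = 9.485e23 m⁻³.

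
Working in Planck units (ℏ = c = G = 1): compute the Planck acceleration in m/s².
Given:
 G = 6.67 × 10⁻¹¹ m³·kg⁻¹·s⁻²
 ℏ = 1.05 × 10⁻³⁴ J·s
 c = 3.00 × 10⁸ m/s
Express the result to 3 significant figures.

From ℏ = c = G = 1 the acceleration scale is a_P = √(c⁷/(ℏG)).
  = √(3.12 × 10¹⁰³)
  = 5.59 × 10⁵¹ m/s²

5.59 × 10⁵¹ m/s²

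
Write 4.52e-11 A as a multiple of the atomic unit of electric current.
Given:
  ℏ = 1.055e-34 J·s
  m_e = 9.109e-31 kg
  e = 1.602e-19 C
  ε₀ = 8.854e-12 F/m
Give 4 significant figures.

6.836e-9

atomic unit of electric current: I_au = e E_h/ℏ = m_e e⁵/((4πε₀)²ℏ³) = 6.612e-3 A.
4.52e-11 / 6.612e-3 = 6.836e-9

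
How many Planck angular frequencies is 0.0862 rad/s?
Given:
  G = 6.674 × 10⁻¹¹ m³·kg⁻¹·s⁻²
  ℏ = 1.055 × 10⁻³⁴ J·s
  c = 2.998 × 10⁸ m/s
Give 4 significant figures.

Planck angular frequency: ω_P = √(c⁵/(ℏG)) = 1.855 × 10⁴³ rad/s.
0.0862 / 1.855 × 10⁴³ = 4.648 × 10⁻⁴⁵

4.648 × 10⁻⁴⁵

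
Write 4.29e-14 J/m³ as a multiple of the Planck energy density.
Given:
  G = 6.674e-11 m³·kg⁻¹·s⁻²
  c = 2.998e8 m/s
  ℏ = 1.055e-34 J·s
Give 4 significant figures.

9.261e-128

Planck energy density: u_P = c⁷/(ℏG²) = 4.632e113 J/m³.
4.29e-14 / 4.632e113 = 9.261e-128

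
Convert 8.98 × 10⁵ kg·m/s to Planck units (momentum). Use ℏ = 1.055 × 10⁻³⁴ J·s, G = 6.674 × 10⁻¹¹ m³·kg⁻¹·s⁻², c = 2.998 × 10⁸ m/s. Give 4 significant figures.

1.376 × 10⁵

Planck momentum: p_P = √(ℏc³/G) = 6.527 kg·m/s.
8.98 × 10⁵ / 6.527 = 1.376 × 10⁵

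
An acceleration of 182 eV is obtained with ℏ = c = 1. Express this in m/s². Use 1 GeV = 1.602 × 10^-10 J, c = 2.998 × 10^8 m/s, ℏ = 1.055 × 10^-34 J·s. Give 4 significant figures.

8.285 × 10^25 m/s²

Acceleration is [L]/[T]² = c·[E]/ℏ.
1 GeV → c/ℏ × (1 GeV in J) = 4.552 × 10^32 m/s².
Convert the energy scale: 182 eV = 1.82 × 10^-7 GeV.
Result: 1.82 × 10^-7 × 4.552 × 10^32 = 8.285 × 10^25 m/s².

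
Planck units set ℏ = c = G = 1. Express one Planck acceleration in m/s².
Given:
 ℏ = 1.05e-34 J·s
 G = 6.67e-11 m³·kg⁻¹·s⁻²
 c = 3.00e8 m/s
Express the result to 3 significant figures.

Dimensional analysis gives a_P = √(c⁷/(ℏG)).
  = √(3.12e103)
  = 5.59e51 m/s²

5.59e51 m/s²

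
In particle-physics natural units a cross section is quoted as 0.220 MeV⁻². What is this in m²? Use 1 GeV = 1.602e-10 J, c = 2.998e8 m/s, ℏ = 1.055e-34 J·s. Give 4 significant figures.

Area is [L]² = [E]⁻²·(ℏc)²; restore (ℏc)².
1 GeV⁻² → (ℏc)² × (1 GeV in J)⁻² = 3.898e-32 m².
Convert the energy scale: 0.220 MeV⁻² = 2.20e5 GeV⁻².
Result: 2.20e5 × 3.898e-32 = 8.576e-27 m².

8.576e-27 m²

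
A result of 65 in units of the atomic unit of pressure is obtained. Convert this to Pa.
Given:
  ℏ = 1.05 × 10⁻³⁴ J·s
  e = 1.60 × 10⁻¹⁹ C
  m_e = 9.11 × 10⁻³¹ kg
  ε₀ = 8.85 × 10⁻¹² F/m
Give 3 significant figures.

One atomic unit of pressure: P_au = E_h/a₀³ = m_e⁴e¹⁰/((4πε₀)⁵ℏ⁸) = 3.01 × 10¹³ Pa.
65 × 3.01 × 10¹³ Pa = 1.96 × 10¹⁵ Pa

1.96 × 10¹⁵ Pa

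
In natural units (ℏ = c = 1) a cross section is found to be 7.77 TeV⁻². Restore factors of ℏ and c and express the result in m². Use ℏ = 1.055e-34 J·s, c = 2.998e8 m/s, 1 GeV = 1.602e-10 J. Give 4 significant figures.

3.029e-37 m²

Area is [L]² = [E]⁻²·(ℏc)²; restore (ℏc)².
1 GeV⁻² → (ℏc)² × (1 GeV in J)⁻² = 3.898e-32 m².
Convert the energy scale: 7.77 TeV⁻² = 7.77e-6 GeV⁻².
Result: 7.77e-6 × 3.898e-32 = 3.029e-37 m².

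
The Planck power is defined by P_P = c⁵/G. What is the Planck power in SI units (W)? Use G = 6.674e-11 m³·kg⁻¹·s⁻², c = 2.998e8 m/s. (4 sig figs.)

P_P = c⁵/G
  = 2.422e42 / 6.674e-11
  = 3.629e52 W

3.629e52 W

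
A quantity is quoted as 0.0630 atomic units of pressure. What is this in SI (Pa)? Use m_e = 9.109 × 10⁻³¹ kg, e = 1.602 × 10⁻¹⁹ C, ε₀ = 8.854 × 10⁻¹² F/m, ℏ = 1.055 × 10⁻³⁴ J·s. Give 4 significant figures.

One atomic unit of pressure: P_au = E_h/a₀³ = m_e⁴e¹⁰/((4πε₀)⁵ℏ⁸) = 2.929 × 10¹³ Pa.
0.0630 × 2.929 × 10¹³ Pa = 1.845 × 10¹² Pa

1.845 × 10¹² Pa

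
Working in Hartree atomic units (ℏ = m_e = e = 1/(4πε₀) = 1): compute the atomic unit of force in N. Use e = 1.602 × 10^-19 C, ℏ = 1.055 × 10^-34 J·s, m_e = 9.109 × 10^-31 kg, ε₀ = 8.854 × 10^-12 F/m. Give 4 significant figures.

The unique combination of the constants set to 1 with dimensions of force is F_au = E_h/a₀ = m_e²e⁶/((4πε₀)³ℏ⁴).
E_h = 4.354 × 10^-18 J
a₀ = 5.297 × 10^-11 m
E_h/a₀ = 8.220 × 10^-8 N

8.220 × 10^-8 N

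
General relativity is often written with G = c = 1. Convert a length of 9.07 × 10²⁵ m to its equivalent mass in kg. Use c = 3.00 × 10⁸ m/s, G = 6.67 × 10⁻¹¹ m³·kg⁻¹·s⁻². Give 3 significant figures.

Length → mass via c²/G.
9.07 × 10²⁵ m × (c²/G) = 1.22 × 10⁵³ kg

1.22 × 10⁵³ kg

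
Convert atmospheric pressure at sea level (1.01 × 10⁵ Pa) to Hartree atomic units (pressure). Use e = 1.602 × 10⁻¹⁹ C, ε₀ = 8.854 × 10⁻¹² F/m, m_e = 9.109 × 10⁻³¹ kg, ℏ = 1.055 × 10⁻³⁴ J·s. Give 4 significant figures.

atomic unit of pressure: P_au = E_h/a₀³ = m_e⁴e¹⁰/((4πε₀)⁵ℏ⁸) = 2.929 × 10¹³ Pa.
1.01 × 10⁵ / 2.929 × 10¹³ = 3.448 × 10⁻⁹

3.448 × 10⁻⁹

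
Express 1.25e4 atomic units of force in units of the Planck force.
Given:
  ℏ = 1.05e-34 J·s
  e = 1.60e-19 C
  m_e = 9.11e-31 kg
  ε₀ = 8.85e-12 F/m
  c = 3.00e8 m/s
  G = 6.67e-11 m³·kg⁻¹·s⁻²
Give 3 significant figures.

8.57e-48

atomic unit of force: F_au = E_h/a₀ = m_e²e⁶/((4πε₀)³ℏ⁴) = 8.33e-8 N
Planck force: F_P = c⁴/G = 1.21e44 N
1.25e4 × 8.33e-8 / 1.21e44 = 8.57e-48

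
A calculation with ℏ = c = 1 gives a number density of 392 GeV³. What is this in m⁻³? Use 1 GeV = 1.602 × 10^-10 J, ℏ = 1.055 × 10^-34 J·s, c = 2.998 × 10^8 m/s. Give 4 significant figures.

Number density is [L]⁻³ = [E]³/(ℏc)³.
1 GeV³ → 1/(ℏc)³ × (1 GeV in J)³ = 1.299 × 10^47 m⁻³.
Result: 392 × 1.299 × 10^47 = 5.094 × 10^49 m⁻³.

5.094 × 10^49 m⁻³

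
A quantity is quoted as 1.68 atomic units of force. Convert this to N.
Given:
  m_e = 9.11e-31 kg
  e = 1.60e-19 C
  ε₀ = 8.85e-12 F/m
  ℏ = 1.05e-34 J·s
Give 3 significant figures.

One atomic unit of force: F_au = E_h/a₀ = m_e²e⁶/((4πε₀)³ℏ⁴) = 8.33e-8 N.
1.68 × 8.33e-8 N = 1.40e-7 N

1.40e-7 N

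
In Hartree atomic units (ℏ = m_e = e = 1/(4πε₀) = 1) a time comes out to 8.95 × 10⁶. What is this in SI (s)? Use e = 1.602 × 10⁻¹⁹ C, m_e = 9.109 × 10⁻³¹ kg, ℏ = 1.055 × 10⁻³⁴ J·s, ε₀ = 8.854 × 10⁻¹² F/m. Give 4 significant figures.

One atomic unit of time: τ_au = (4πε₀)²ℏ³/(m_e e⁴) = 2.423 × 10⁻¹⁷ s.
8.95 × 10⁶ × 2.423 × 10⁻¹⁷ s = 2.168 × 10⁻¹⁰ s

2.168 × 10⁻¹⁰ s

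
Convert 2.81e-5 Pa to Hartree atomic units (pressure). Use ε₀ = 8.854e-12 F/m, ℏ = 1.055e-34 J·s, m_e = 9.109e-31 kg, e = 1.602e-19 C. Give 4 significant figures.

atomic unit of pressure: P_au = E_h/a₀³ = m_e⁴e¹⁰/((4πε₀)⁵ℏ⁸) = 2.929e13 Pa.
2.81e-5 / 2.929e13 = 9.593e-19

9.593e-19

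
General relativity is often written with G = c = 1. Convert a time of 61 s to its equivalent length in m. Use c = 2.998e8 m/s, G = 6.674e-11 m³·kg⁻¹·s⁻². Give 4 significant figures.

1.829e10 m

Time → length via c.
61 s × (c) = 1.829e10 m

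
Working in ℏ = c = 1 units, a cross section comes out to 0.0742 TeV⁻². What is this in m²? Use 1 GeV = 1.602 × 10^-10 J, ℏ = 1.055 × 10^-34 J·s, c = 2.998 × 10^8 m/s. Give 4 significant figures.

2.892 × 10^-39 m²

Area is [L]² = [E]⁻²·(ℏc)²; restore (ℏc)².
1 GeV⁻² → (ℏc)² × (1 GeV in J)⁻² = 3.898 × 10^-32 m².
Convert the energy scale: 0.0742 TeV⁻² = 7.42 × 10^-8 GeV⁻².
Result: 7.42 × 10^-8 × 3.898 × 10^-32 = 2.892 × 10^-39 m².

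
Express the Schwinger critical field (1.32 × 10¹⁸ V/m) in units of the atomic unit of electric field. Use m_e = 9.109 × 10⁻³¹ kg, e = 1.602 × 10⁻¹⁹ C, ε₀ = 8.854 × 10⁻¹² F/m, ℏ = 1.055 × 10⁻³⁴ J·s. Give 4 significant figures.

2.573 × 10⁶

atomic unit of electric field: E_au = E_h/(e a₀) = m_e²e⁵/((4πε₀)³ℏ⁴) = 5.131 × 10¹¹ V/m.
1.32 × 10¹⁸ / 5.131 × 10¹¹ = 2.573 × 10⁶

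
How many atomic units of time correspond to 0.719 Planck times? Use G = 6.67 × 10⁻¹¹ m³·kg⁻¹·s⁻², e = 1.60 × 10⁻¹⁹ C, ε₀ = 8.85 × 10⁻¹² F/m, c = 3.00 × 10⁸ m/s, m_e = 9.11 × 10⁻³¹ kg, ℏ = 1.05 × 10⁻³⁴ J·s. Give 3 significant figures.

Planck time: t_P = √(ℏG/c⁵) = 5.37 × 10⁻⁴⁴ s
atomic unit of time: τ_au = (4πε₀)²ℏ³/(m_e e⁴) = 2.40 × 10⁻¹⁷ s
0.719 × 5.37 × 10⁻⁴⁴ / 2.40 × 10⁻¹⁷ = 1.61 × 10⁻²⁷

1.61 × 10⁻²⁷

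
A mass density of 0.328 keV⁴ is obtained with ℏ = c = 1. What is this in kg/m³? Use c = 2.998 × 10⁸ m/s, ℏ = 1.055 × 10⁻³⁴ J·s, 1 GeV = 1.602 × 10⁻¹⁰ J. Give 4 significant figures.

7.596 × 10⁻⁵ kg/m³

Mass density is [E]/(c²[L]³) = [E]⁴/(ℏ³c⁵).
1 GeV⁴ → 1/(ℏ³c⁵) × (1 GeV in J)⁴ = 2.316 × 10²⁰ kg/m³.
Convert the energy scale: 0.328 keV⁴ = 3.28 × 10⁻²⁵ GeV⁴.
Result: 3.28 × 10⁻²⁵ × 2.316 × 10²⁰ = 7.596 × 10⁻⁵ kg/m³.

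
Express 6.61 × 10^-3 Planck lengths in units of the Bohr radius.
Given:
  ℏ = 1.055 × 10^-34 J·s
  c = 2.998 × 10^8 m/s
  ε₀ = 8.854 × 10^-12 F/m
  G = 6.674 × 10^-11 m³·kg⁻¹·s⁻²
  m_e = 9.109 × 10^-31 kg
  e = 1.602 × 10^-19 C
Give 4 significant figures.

Planck length: ℓ_P = √(ℏG/c³) = 1.616 × 10^-35 m
Bohr radius: a₀ = 4πε₀ℏ²/(m_e e²) = 5.297 × 10^-11 m
6.61 × 10^-3 × 1.616 × 10^-35 / 5.297 × 10^-11 = 2.017 × 10^-27

2.017 × 10^-27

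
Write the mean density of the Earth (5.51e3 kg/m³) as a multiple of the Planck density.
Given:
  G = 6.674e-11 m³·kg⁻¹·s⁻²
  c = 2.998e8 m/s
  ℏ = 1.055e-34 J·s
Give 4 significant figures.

1.069e-93

Planck density: ρ_P = c⁵/(ℏG²) = 5.154e96 kg/m³.
5.51e3 / 5.154e96 = 1.069e-93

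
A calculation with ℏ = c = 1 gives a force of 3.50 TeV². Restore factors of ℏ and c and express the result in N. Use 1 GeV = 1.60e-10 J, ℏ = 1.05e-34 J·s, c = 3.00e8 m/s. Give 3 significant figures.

2.84e12 N

Force is [E]/[L] = [E]²/(ℏc); restore (ℏc)⁻¹.
1 GeV² → 1/(ℏc) × (1 GeV in J)² = 8.13e5 N.
Convert the energy scale: 3.50 TeV² = 3.50e6 GeV².
Result: 3.50e6 × 8.13e5 = 2.84e12 N.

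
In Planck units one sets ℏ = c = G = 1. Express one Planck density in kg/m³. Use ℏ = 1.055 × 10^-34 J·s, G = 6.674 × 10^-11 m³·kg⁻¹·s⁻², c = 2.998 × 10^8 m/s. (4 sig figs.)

ρ_P = c⁵/(ℏG²)
  = 2.422 × 10^42 / 4.699 × 10^-55
  = 5.154 × 10^96 kg/m³

5.154 × 10^96 kg/m³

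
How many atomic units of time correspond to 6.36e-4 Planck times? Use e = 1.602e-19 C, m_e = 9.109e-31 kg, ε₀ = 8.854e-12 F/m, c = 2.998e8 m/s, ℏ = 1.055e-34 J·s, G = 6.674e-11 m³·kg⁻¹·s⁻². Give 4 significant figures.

1.415e-30

Planck time: t_P = √(ℏG/c⁵) = 5.392e-44 s
atomic unit of time: τ_au = (4πε₀)²ℏ³/(m_e e⁴) = 2.423e-17 s
6.36e-4 × 5.392e-44 / 2.423e-17 = 1.415e-30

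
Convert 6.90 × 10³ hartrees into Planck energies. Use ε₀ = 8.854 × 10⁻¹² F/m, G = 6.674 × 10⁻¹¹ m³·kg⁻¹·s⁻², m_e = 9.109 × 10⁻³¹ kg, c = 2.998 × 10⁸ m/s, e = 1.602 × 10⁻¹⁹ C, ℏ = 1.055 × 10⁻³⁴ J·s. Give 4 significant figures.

1.536 × 10⁻²³

hartree: E_h = m_e e⁴/(4πε₀ℏ)² = 4.354 × 10⁻¹⁸ J
Planck energy: E_P = √(ℏc⁵/G) = 1.957 × 10⁹ J
6.90 × 10³ × 4.354 × 10⁻¹⁸ / 1.957 × 10⁹ = 1.536 × 10⁻²³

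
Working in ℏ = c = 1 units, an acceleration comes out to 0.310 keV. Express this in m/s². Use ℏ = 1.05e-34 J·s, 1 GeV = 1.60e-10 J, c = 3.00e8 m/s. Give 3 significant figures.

Acceleration is [L]/[T]² = c·[E]/ℏ.
1 GeV → c/ℏ × (1 GeV in J) = 4.57e32 m/s².
Convert the energy scale: 0.310 keV = 3.10e-7 GeV.
Result: 3.10e-7 × 4.57e32 = 1.42e26 m/s².

1.42e26 m/s²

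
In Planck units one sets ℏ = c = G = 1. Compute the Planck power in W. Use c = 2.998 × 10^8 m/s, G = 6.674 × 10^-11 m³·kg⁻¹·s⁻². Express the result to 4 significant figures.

3.629 × 10^52 W

P_P = c⁵/G
  = 2.422 × 10^42 / 6.674 × 10^-11
  = 3.629 × 10^52 W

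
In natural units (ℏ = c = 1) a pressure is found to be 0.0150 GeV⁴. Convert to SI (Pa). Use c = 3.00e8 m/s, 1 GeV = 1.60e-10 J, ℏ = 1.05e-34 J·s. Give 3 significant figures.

Pressure is [E]/[L]³ = [E]⁴/(ℏc)³.
1 GeV⁴ → 1/(ℏc)³ × (1 GeV in J)⁴ = 2.10e37 Pa.
Result: 0.0150 × 2.10e37 = 3.15e35 Pa.

3.15e35 Pa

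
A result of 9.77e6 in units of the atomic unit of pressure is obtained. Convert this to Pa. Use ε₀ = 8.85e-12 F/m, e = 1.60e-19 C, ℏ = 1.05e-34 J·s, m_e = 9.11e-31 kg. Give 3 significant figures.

2.94e20 Pa

One atomic unit of pressure: P_au = E_h/a₀³ = m_e⁴e¹⁰/((4πε₀)⁵ℏ⁸) = 3.01e13 Pa.
9.77e6 × 3.01e13 Pa = 2.94e20 Pa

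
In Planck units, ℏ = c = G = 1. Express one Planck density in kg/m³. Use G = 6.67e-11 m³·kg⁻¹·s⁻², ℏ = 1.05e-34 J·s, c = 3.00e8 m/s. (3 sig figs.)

From ℏ = c = G = 1 the density scale is ρ_P = c⁵/(ℏG²).
  = 2.43e42 / 4.67e-55
  = 5.20e96 kg/m³

5.20e96 kg/m³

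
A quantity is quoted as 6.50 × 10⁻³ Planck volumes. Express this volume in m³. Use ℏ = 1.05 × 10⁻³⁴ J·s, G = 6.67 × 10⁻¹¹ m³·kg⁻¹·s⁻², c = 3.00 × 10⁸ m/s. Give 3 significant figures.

One Planck volume: V_P = (ℏG/c³)^(3/2) = 4.18 × 10⁻¹⁰⁵ m³.
6.50 × 10⁻³ × 4.18 × 10⁻¹⁰⁵ m³ = 2.72 × 10⁻¹⁰⁷ m³

2.72 × 10⁻¹⁰⁷ m³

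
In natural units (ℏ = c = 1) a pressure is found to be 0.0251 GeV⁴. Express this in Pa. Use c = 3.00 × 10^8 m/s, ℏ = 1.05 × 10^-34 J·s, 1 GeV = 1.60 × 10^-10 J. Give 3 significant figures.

5.26 × 10^35 Pa

Pressure is [E]/[L]³ = [E]⁴/(ℏc)³.
1 GeV⁴ → 1/(ℏc)³ × (1 GeV in J)⁴ = 2.10 × 10^37 Pa.
Result: 0.0251 × 2.10 × 10^37 = 5.26 × 10^35 Pa.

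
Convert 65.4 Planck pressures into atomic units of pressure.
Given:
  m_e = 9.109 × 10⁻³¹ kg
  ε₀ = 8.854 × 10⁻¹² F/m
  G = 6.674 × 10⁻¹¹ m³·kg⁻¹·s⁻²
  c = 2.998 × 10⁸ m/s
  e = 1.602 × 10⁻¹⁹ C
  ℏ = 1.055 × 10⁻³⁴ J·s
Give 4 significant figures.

1.034 × 10¹⁰²

Planck pressure: p_P = c⁷/(ℏG²) = 4.632 × 10¹¹³ Pa
atomic unit of pressure: P_au = E_h/a₀³ = m_e⁴e¹⁰/((4πε₀)⁵ℏ⁸) = 2.929 × 10¹³ Pa
65.4 × 4.632 × 10¹¹³ / 2.929 × 10¹³ = 1.034 × 10¹⁰²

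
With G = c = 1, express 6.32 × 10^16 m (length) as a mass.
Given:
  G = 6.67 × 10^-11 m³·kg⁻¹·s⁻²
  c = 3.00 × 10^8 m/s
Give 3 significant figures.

8.53 × 10^43 kg

Length → mass via c²/G.
6.32 × 10^16 m × (c²/G) = 8.53 × 10^43 kg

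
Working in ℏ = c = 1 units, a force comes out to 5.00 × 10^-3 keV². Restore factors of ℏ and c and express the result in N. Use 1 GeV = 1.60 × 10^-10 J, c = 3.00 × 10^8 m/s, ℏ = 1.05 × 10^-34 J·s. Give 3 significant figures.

4.06 × 10^-9 N

Force is [E]/[L] = [E]²/(ℏc); restore (ℏc)⁻¹.
1 GeV² → 1/(ℏc) × (1 GeV in J)² = 8.13 × 10^5 N.
Convert the energy scale: 5.00 × 10^-3 keV² = 5.00 × 10^-15 GeV².
Result: 5.00 × 10^-15 × 8.13 × 10^5 = 4.06 × 10^-9 N.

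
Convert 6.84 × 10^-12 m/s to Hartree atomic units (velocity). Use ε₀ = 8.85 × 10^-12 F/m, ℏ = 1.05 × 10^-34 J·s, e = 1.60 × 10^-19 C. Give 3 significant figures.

atomic unit of velocity: v_au = e²/(4πε₀ℏ) = 2.19 × 10^6 m/s.
6.84 × 10^-12 / 2.19 × 10^6 = 3.12 × 10^-18

3.12 × 10^-18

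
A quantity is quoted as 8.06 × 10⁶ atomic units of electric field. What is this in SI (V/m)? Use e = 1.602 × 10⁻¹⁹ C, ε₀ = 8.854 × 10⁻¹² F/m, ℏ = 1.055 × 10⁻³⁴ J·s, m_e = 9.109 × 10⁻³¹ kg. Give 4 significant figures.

One atomic unit of electric field: E_au = E_h/(e a₀) = m_e²e⁵/((4πε₀)³ℏ⁴) = 5.131 × 10¹¹ V/m.
8.06 × 10⁶ × 5.131 × 10¹¹ V/m = 4.136 × 10¹⁸ V/m

4.136 × 10¹⁸ V/m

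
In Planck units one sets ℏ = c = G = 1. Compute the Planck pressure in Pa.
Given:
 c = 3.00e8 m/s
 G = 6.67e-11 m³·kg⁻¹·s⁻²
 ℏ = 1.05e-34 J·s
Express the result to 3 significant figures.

p_P = c⁷/(ℏG²)
  = 2.19e59 / 4.67e-55
  = 4.68e113 Pa

4.68e113 Pa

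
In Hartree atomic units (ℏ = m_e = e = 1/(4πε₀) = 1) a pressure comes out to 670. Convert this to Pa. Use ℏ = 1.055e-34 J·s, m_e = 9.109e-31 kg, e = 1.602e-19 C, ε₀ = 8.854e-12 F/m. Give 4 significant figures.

One atomic unit of pressure: P_au = E_h/a₀³ = m_e⁴e¹⁰/((4πε₀)⁵ℏ⁸) = 2.929e13 Pa.
670 × 2.929e13 Pa = 1.963e16 Pa

1.963e16 Pa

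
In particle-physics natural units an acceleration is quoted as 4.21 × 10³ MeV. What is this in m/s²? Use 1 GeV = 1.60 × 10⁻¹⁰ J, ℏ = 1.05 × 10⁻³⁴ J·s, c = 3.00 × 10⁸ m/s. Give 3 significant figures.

Acceleration is [L]/[T]² = c·[E]/ℏ.
1 GeV → c/ℏ × (1 GeV in J) = 4.57 × 10³² m/s².
Convert the energy scale: 4.21 × 10³ MeV = 4.21 GeV.
Result: 4.21 × 4.57 × 10³² = 1.92 × 10³³ m/s².

1.92 × 10³³ m/s²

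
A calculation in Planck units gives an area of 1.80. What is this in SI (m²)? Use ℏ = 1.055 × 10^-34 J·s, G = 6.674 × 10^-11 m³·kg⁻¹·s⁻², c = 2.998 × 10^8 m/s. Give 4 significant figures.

4.703 × 10^-70 m²

One Planck area: A_P = ℏG/c³ = 2.613 × 10^-70 m².
1.80 × 2.613 × 10^-70 m² = 4.703 × 10^-70 m²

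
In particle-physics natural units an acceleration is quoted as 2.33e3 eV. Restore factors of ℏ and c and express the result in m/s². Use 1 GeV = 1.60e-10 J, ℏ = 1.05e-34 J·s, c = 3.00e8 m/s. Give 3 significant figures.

1.07e27 m/s²

Acceleration is [L]/[T]² = c·[E]/ℏ.
1 GeV → c/ℏ × (1 GeV in J) = 4.57e32 m/s².
Convert the energy scale: 2.33e3 eV = 2.33e-6 GeV.
Result: 2.33e-6 × 4.57e32 = 1.07e27 m/s².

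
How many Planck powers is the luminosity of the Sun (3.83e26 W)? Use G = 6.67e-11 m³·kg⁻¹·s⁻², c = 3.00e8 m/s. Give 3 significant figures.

1.05e-26

Planck power: P_P = c⁵/G = 3.64e52 W.
3.83e26 / 3.64e52 = 1.05e-26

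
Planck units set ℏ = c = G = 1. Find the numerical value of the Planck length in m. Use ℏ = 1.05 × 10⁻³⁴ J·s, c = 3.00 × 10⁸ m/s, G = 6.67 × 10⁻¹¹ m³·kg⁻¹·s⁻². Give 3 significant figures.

Dimensional analysis gives ℓ_P = √(ℏG/c³).
  = √(2.59 × 10⁻⁷⁰)
  = 1.61 × 10⁻³⁵ m

1.61 × 10⁻³⁵ m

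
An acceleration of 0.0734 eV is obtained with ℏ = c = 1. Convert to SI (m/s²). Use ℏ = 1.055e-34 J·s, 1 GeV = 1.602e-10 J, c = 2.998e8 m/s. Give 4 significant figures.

3.341e22 m/s²

Acceleration is [L]/[T]² = c·[E]/ℏ.
1 GeV → c/ℏ × (1 GeV in J) = 4.552e32 m/s².
Convert the energy scale: 0.0734 eV = 7.34e-11 GeV.
Result: 7.34e-11 × 4.552e32 = 3.341e22 m/s².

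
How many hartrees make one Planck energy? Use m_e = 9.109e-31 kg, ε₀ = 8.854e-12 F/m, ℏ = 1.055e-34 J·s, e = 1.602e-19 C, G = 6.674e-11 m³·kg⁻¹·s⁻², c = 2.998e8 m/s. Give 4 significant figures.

4.494e26

Planck energy: E_P = √(ℏc⁵/G) = 1.957e9 J
hartree: E_h = m_e e⁴/(4πε₀ℏ)² = 4.354e-18 J
ratio = 1.957e9 / 4.354e-18 = 4.494e26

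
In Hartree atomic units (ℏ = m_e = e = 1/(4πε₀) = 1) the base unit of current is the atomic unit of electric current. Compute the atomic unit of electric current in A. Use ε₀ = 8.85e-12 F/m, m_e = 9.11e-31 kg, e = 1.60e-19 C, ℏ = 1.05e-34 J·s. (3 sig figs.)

6.67e-3 A

I_au = e E_h/ℏ = m_e e⁵/((4πε₀)²ℏ³)
E_h = 4.38e-18 J
e·E_h/ℏ = 6.67e-3 A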